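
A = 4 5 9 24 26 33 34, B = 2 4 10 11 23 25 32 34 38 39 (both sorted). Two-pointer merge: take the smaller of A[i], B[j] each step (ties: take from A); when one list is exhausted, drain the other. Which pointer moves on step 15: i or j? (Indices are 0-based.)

j

[i=0,j=0] A[i]=4>B[j]=2 take 2 → j++
[i=0,j=1] A[i]=4<=B[j]=4 take 4 → i++
[i=1,j=1] A[i]=5>B[j]=4 take 4 → j++
[i=1,j=2] A[i]=5<=B[j]=10 take 5 → i++
[i=2,j=2] A[i]=9<=B[j]=10 take 9 → i++
[i=3,j=2] A[i]=24>B[j]=10 take 10 → j++
[i=3,j=3] A[i]=24>B[j]=11 take 11 → j++
[i=3,j=4] A[i]=24>B[j]=23 take 23 → j++
[i=3,j=5] A[i]=24<=B[j]=25 take 24 → i++
[i=4,j=5] A[i]=26>B[j]=25 take 25 → j++
[i=4,j=6] A[i]=26<=B[j]=32 take 26 → i++
[i=5,j=6] A[i]=33>B[j]=32 take 32 → j++
[i=5,j=7] A[i]=33<=B[j]=34 take 33 → i++
[i=6,j=7] A[i]=34<=B[j]=34 take 34 → i++
[i=7,j=7] A done, take B[j]=34 → j++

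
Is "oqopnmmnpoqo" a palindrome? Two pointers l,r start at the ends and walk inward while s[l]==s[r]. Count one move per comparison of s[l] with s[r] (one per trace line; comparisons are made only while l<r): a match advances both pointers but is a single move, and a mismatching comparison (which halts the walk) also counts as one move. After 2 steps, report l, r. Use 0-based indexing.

l=2, r=9

[0,11] 'o'=='o' → l++,r--
[1,10] 'q'=='q' → l++,r--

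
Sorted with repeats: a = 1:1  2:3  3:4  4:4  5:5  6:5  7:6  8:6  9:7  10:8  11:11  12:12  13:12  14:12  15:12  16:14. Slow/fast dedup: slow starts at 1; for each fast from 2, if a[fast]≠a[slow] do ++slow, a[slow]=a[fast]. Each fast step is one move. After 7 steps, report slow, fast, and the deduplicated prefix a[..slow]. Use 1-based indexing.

slow=5, fast=9, prefix=[1, 3, 4, 5, 6]

(s=1,f=2) a[fast]=3≠a[slow]=1 write a[2]=3 → slow++,fast++
(s=2,f=3) a[fast]=4≠a[slow]=3 write a[3]=4 → slow++,fast++
(s=3,f=4) a[fast]=4=a[slow] dup → fast++
(s=3,f=5) a[fast]=5≠a[slow]=4 write a[4]=5 → slow++,fast++
(s=4,f=6) a[fast]=5=a[slow] dup → fast++
(s=4,f=7) a[fast]=6≠a[slow]=5 write a[5]=6 → slow++,fast++
(s=5,f=8) a[fast]=6=a[slow] dup → fast++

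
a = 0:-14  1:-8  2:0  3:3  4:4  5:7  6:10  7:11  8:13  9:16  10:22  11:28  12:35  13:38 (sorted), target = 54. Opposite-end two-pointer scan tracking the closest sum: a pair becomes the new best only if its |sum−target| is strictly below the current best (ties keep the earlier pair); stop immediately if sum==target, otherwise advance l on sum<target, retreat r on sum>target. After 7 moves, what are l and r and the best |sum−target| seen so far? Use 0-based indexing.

l=7, r=13, best |Δ|=6

l=0 r=13: -14+38=24 d=30 *, l++
l=1 r=13: -8+38=30 d=24 *, l++
l=2 r=13: 0+38=38 d=16 *, l++
l=3 r=13: 3+38=41 d=13 *, l++
l=4 r=13: 4+38=42 d=12 *, l++
l=5 r=13: 7+38=45 d=9 *, l++
l=6 r=13: 10+38=48 d=6 *, l++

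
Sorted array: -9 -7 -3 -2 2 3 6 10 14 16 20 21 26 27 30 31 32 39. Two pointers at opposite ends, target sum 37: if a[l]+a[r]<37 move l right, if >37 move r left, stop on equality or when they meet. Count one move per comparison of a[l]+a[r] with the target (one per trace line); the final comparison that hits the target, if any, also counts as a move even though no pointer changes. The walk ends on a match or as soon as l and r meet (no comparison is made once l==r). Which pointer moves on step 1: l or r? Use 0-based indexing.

[0,17] -9+39=30 <37 → l++

l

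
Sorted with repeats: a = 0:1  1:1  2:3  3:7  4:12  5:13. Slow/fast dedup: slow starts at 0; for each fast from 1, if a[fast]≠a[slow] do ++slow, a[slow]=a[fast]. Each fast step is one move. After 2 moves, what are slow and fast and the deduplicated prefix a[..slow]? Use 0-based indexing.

slow=1, fast=3, prefix=[1, 3]

slow=0 fast=1: a[fast]=1=a[slow] dup, fast++
slow=0 fast=2: a[fast]=3≠a[slow]=1 write a[1]=3, slow++,fast++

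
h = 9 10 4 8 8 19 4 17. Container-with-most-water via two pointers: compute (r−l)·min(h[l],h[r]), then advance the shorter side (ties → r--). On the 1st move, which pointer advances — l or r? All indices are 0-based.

l=0 r=7: min(9,17)*7=63 best=63 *, l++

l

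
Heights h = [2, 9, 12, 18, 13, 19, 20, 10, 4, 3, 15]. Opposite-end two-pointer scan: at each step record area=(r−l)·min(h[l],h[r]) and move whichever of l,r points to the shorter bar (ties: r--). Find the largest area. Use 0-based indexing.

max area = 105

l=0 r=10: min(2,15)*10=20 best=20 *, l++
l=1 r=10: min(9,15)*9=81 best=81 *, l++
l=2 r=10: min(12,15)*8=96 best=96 *, l++
l=3 r=10: min(18,15)*7=105 best=105 *, r--
l=3 r=9: min(18,3)*6=18 best=105, r--
l=3 r=8: min(18,4)*5=20 best=105, r--
l=3 r=7: min(18,10)*4=40 best=105, r--
l=3 r=6: min(18,20)*3=54 best=105, l++
l=4 r=6: min(13,20)*2=26 best=105, l++
l=5 r=6: min(19,20)*1=19 best=105, l++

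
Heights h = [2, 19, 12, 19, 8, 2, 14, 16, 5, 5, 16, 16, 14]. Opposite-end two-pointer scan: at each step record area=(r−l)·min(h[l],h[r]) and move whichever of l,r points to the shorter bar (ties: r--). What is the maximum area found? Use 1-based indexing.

max area = 160

[1,13] min(2,14)*12=24 best=24 * → l++
[2,13] min(19,14)*11=154 best=154 * → r--
[2,12] min(19,16)*10=160 best=160 * → r--
[2,11] min(19,16)*9=144 best=160 → r--
[2,10] min(19,5)*8=40 best=160 → r--
[2,9] min(19,5)*7=35 best=160 → r--
[2,8] min(19,16)*6=96 best=160 → r--
[2,7] min(19,14)*5=70 best=160 → r--
[2,6] min(19,2)*4=8 best=160 → r--
[2,5] min(19,8)*3=24 best=160 → r--
[2,4] min(19,19)*2=38 best=160 → r--
[2,3] min(19,12)*1=12 best=160 → r--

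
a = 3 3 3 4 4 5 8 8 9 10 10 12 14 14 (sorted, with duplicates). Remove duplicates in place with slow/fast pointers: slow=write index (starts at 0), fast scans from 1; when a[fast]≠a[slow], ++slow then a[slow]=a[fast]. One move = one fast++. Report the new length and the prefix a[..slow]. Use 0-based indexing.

length 8; prefix = [3, 4, 5, 8, 9, 10, 12, 14]

(s=0,f=1) a[fast]=3=a[slow] dup → fast++
(s=0,f=2) a[fast]=3=a[slow] dup → fast++
(s=0,f=3) a[fast]=4≠a[slow]=3 write a[1]=4 → slow++,fast++
(s=1,f=4) a[fast]=4=a[slow] dup → fast++
(s=1,f=5) a[fast]=5≠a[slow]=4 write a[2]=5 → slow++,fast++
(s=2,f=6) a[fast]=8≠a[slow]=5 write a[3]=8 → slow++,fast++
(s=3,f=7) a[fast]=8=a[slow] dup → fast++
(s=3,f=8) a[fast]=9≠a[slow]=8 write a[4]=9 → slow++,fast++
(s=4,f=9) a[fast]=10≠a[slow]=9 write a[5]=10 → slow++,fast++
(s=5,f=10) a[fast]=10=a[slow] dup → fast++
(s=5,f=11) a[fast]=12≠a[slow]=10 write a[6]=12 → slow++,fast++
(s=6,f=12) a[fast]=14≠a[slow]=12 write a[7]=14 → slow++,fast++
(s=7,f=13) a[fast]=14=a[slow] dup → fast++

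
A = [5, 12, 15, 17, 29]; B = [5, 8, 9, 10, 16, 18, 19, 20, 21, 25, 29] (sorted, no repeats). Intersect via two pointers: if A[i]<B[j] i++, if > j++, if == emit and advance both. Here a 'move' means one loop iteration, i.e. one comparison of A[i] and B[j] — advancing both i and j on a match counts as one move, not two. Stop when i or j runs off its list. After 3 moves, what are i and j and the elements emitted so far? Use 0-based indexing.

i=0 j=0: 5==5 emit, i++,j++
i=1 j=1: 12>8, j++
i=1 j=2: 12>9, j++

i=1, j=3, emitted=[5]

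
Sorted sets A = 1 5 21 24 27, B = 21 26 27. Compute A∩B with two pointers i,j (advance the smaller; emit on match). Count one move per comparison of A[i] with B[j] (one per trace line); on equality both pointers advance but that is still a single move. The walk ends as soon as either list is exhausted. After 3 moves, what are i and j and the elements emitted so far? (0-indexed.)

[i=0,j=0] 1<21 → i++
[i=1,j=0] 5<21 → i++
[i=2,j=0] 21==21 emit → i++,j++

i=3, j=1, emitted=[21]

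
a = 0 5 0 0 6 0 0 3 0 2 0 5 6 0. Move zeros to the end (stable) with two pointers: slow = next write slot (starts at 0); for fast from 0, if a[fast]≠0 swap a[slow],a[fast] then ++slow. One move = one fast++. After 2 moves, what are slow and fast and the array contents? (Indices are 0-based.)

slow=1, fast=2, a=[5, 0, 0, 0, 6, 0, 0, 3, 0, 2, 0, 5, 6, 0]

(s=0,f=0) a[fast]=0 → fast++
(s=0,f=1) a[fast]=5≠0 swap→a[0]=5 → slow++,fast++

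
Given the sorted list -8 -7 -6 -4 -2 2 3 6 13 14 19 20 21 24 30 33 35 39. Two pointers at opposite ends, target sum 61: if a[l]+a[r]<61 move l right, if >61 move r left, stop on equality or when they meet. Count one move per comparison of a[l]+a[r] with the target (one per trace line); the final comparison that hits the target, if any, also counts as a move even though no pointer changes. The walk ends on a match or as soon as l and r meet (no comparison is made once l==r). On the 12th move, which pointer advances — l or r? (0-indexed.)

[0,17] -8+39=31 <61 → l++
[1,17] -7+39=32 <61 → l++
[2,17] -6+39=33 <61 → l++
[3,17] -4+39=35 <61 → l++
[4,17] -2+39=37 <61 → l++
[5,17] 2+39=41 <61 → l++
[6,17] 3+39=42 <61 → l++
[7,17] 6+39=45 <61 → l++
[8,17] 13+39=52 <61 → l++
[9,17] 14+39=53 <61 → l++
[10,17] 19+39=58 <61 → l++
[11,17] 20+39=59 <61 → l++

l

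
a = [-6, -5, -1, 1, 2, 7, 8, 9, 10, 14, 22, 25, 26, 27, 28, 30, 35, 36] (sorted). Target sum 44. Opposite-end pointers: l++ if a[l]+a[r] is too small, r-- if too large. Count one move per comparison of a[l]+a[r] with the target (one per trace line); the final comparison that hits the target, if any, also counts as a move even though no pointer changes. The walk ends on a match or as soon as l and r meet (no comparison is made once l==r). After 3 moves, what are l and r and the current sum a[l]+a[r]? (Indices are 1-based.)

l=1 r=18: -6+36=30 <44, l++
l=2 r=18: -5+36=31 <44, l++
l=3 r=18: -1+36=35 <44, l++

l=4, r=18, sum=37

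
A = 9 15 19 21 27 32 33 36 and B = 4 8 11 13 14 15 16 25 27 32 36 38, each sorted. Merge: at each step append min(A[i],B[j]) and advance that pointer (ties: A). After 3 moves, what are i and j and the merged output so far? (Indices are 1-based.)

i=2, j=3, merged so far=[4, 8, 9]

i=1 j=1: A[i]=9>B[j]=4 take 4, j++
i=1 j=2: A[i]=9>B[j]=8 take 8, j++
i=1 j=3: A[i]=9<=B[j]=11 take 9, i++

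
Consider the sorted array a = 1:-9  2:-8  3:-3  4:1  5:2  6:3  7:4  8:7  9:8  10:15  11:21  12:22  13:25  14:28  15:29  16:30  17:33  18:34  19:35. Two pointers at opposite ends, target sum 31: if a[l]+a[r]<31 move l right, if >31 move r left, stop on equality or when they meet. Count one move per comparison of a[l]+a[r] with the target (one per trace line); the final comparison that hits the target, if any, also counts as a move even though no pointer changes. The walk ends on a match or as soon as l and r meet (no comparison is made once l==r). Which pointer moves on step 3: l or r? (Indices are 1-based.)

r

[1,19] -9+35=26 <31 → l++
[2,19] -8+35=27 <31 → l++
[3,19] -3+35=32 >31 → r--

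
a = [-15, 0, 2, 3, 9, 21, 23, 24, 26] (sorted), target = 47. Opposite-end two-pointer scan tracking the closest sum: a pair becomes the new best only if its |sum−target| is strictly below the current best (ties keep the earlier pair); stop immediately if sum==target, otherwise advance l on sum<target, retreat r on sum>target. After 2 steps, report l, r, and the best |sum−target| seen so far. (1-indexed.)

[1,9] -15+26=11 d=36 * → l++
[2,9] 0+26=26 d=21 * → l++

l=3, r=9, best |Δ|=21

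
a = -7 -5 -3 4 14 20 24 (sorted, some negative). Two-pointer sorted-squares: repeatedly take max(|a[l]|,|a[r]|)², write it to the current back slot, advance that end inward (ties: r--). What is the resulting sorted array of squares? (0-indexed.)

[9, 16, 25, 49, 196, 400, 576]

l=0 r=6: |-7|<=|24| out[6]=576, r--
l=0 r=5: |-7|<=|20| out[5]=400, r--
l=0 r=4: |-7|<=|14| out[4]=196, r--
l=0 r=3: |-7|>|4| out[3]=49, l++
l=1 r=3: |-5|>|4| out[2]=25, l++
l=2 r=3: |-3|<=|4| out[1]=16, r--
l=2 r=2: |-3|<=|-3| out[0]=9, r--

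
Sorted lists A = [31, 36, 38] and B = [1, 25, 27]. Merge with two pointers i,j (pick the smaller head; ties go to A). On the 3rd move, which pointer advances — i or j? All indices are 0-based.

j

[i=0,j=0] A[i]=31>B[j]=1 take 1 → j++
[i=0,j=1] A[i]=31>B[j]=25 take 25 → j++
[i=0,j=2] A[i]=31>B[j]=27 take 27 → j++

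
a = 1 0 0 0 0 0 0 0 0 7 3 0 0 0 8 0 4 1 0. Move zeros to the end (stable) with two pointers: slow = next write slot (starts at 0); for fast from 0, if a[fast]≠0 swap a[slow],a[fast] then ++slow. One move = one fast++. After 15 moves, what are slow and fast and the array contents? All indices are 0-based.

slow=4, fast=15, a=[1, 7, 3, 8, 0, 0, 0, 0, 0, 0, 0, 0, 0, 0, 0, 0, 4, 1, 0]

(s=0,f=0) a[fast]=1≠0 swap→a[0]=1 → slow++,fast++
(s=1,f=1) a[fast]=0 → fast++
(s=1,f=2) a[fast]=0 → fast++
(s=1,f=3) a[fast]=0 → fast++
(s=1,f=4) a[fast]=0 → fast++
(s=1,f=5) a[fast]=0 → fast++
(s=1,f=6) a[fast]=0 → fast++
(s=1,f=7) a[fast]=0 → fast++
(s=1,f=8) a[fast]=0 → fast++
(s=1,f=9) a[fast]=7≠0 swap→a[1]=7 → slow++,fast++
(s=2,f=10) a[fast]=3≠0 swap→a[2]=3 → slow++,fast++
(s=3,f=11) a[fast]=0 → fast++
(s=3,f=12) a[fast]=0 → fast++
(s=3,f=13) a[fast]=0 → fast++
(s=3,f=14) a[fast]=8≠0 swap→a[3]=8 → slow++,fast++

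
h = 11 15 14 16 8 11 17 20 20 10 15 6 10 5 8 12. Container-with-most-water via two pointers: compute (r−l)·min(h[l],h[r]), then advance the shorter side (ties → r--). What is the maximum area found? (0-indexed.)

l=0 r=15: min(11,12)*15=165 best=165 *, l++
l=1 r=15: min(15,12)*14=168 best=168 *, r--
l=1 r=14: min(15,8)*13=104 best=168, r--
l=1 r=13: min(15,5)*12=60 best=168, r--
l=1 r=12: min(15,10)*11=110 best=168, r--
l=1 r=11: min(15,6)*10=60 best=168, r--
l=1 r=10: min(15,15)*9=135 best=168, r--
l=1 r=9: min(15,10)*8=80 best=168, r--
l=1 r=8: min(15,20)*7=105 best=168, l++
l=2 r=8: min(14,20)*6=84 best=168, l++
l=3 r=8: min(16,20)*5=80 best=168, l++
l=4 r=8: min(8,20)*4=32 best=168, l++
l=5 r=8: min(11,20)*3=33 best=168, l++
l=6 r=8: min(17,20)*2=34 best=168, l++
l=7 r=8: min(20,20)*1=20 best=168, r--

max area = 168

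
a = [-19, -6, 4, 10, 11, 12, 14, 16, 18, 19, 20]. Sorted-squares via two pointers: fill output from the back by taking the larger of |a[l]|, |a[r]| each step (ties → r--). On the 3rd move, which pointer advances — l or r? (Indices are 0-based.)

[0,10] |-19|<=|20| out[10]=400 → r--
[0,9] |-19|<=|19| out[9]=361 → r--
[0,8] |-19|>|18| out[8]=361 → l++

l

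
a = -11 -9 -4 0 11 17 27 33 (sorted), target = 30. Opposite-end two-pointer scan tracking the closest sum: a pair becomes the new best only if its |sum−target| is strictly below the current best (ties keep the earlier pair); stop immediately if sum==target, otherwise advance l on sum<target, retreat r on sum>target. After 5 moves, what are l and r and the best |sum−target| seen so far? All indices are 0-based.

l=4, r=6, best |Δ|=1

l=0 r=7: -11+33=22 d=8 *, l++
l=1 r=7: -9+33=24 d=6 *, l++
l=2 r=7: -4+33=29 d=1 *, l++
l=3 r=7: 0+33=33 d=3, r--
l=3 r=6: 0+27=27 d=3, l++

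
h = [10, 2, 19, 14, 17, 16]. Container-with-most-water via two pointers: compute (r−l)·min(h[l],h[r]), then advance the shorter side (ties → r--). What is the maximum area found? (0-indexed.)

l=0 r=5: min(10,16)*5=50 best=50 *, l++
l=1 r=5: min(2,16)*4=8 best=50, l++
l=2 r=5: min(19,16)*3=48 best=50, r--
l=2 r=4: min(19,17)*2=34 best=50, r--
l=2 r=3: min(19,14)*1=14 best=50, r--

max area = 50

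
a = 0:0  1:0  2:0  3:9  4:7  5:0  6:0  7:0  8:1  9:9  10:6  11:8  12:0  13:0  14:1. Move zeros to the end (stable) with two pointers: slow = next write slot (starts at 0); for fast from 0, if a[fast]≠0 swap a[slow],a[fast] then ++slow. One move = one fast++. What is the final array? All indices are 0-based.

slow=0 fast=0: a[fast]=0, fast++
slow=0 fast=1: a[fast]=0, fast++
slow=0 fast=2: a[fast]=0, fast++
slow=0 fast=3: a[fast]=9≠0 swap→a[0]=9, slow++,fast++
slow=1 fast=4: a[fast]=7≠0 swap→a[1]=7, slow++,fast++
slow=2 fast=5: a[fast]=0, fast++
slow=2 fast=6: a[fast]=0, fast++
slow=2 fast=7: a[fast]=0, fast++
slow=2 fast=8: a[fast]=1≠0 swap→a[2]=1, slow++,fast++
slow=3 fast=9: a[fast]=9≠0 swap→a[3]=9, slow++,fast++
slow=4 fast=10: a[fast]=6≠0 swap→a[4]=6, slow++,fast++
slow=5 fast=11: a[fast]=8≠0 swap→a[5]=8, slow++,fast++
slow=6 fast=12: a[fast]=0, fast++
slow=6 fast=13: a[fast]=0, fast++
slow=6 fast=14: a[fast]=1≠0 swap→a[6]=1, slow++,fast++

[9, 7, 1, 9, 6, 8, 1, 0, 0, 0, 0, 0, 0, 0, 0]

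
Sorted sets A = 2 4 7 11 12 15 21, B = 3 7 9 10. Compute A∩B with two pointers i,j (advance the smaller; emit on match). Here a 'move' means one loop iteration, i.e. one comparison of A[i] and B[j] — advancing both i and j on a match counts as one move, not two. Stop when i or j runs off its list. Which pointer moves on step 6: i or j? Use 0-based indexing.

[i=0,j=0] 2<3 → i++
[i=1,j=0] 4>3 → j++
[i=1,j=1] 4<7 → i++
[i=2,j=1] 7==7 emit → i++,j++
[i=3,j=2] 11>9 → j++
[i=3,j=3] 11>10 → j++

j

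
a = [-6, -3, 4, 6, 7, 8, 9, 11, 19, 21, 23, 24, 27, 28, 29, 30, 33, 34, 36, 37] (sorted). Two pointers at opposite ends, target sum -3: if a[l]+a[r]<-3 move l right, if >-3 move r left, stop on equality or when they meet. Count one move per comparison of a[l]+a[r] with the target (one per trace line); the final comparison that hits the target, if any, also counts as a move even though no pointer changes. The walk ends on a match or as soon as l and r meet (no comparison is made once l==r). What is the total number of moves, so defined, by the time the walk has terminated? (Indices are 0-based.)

19 moves

l=0 r=19: -6+37=31 >-3, r--
l=0 r=18: -6+36=30 >-3, r--
l=0 r=17: -6+34=28 >-3, r--
l=0 r=16: -6+33=27 >-3, r--
l=0 r=15: -6+30=24 >-3, r--
l=0 r=14: -6+29=23 >-3, r--
l=0 r=13: -6+28=22 >-3, r--
l=0 r=12: -6+27=21 >-3, r--
l=0 r=11: -6+24=18 >-3, r--
l=0 r=10: -6+23=17 >-3, r--
l=0 r=9: -6+21=15 >-3, r--
l=0 r=8: -6+19=13 >-3, r--
l=0 r=7: -6+11=5 >-3, r--
l=0 r=6: -6+9=3 >-3, r--
l=0 r=5: -6+8=2 >-3, r--
l=0 r=4: -6+7=1 >-3, r--
l=0 r=3: -6+6=0 >-3, r--
l=0 r=2: -6+4=-2 >-3, r--
l=0 r=1: -6+-3=-9 <-3, l++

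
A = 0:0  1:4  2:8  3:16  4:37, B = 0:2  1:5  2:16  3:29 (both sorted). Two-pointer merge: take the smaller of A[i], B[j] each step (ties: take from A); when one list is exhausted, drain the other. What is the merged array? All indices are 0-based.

[0, 2, 4, 5, 8, 16, 16, 29, 37]

[i=0,j=0] A[i]=0<=B[j]=2 take 0 → i++
[i=1,j=0] A[i]=4>B[j]=2 take 2 → j++
[i=1,j=1] A[i]=4<=B[j]=5 take 4 → i++
[i=2,j=1] A[i]=8>B[j]=5 take 5 → j++
[i=2,j=2] A[i]=8<=B[j]=16 take 8 → i++
[i=3,j=2] A[i]=16<=B[j]=16 take 16 → i++
[i=4,j=2] A[i]=37>B[j]=16 take 16 → j++
[i=4,j=3] A[i]=37>B[j]=29 take 29 → j++
[i=4,j=4] B done, take A[i]=37 → i++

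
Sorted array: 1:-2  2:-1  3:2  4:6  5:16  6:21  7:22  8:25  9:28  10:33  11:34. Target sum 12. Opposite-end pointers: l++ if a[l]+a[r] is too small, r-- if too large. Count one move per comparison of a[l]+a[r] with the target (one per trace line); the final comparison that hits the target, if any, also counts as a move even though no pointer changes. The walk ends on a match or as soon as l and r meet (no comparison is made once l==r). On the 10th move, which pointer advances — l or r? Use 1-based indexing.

l

[1,11] -2+34=32 >12 → r--
[1,10] -2+33=31 >12 → r--
[1,9] -2+28=26 >12 → r--
[1,8] -2+25=23 >12 → r--
[1,7] -2+22=20 >12 → r--
[1,6] -2+21=19 >12 → r--
[1,5] -2+16=14 >12 → r--
[1,4] -2+6=4 <12 → l++
[2,4] -1+6=5 <12 → l++
[3,4] 2+6=8 <12 → l++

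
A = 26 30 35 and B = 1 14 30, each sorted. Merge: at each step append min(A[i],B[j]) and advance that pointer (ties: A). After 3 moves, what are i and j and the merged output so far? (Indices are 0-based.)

i=1, j=2, merged so far=[1, 14, 26]

[i=0,j=0] A[i]=26>B[j]=1 take 1 → j++
[i=0,j=1] A[i]=26>B[j]=14 take 14 → j++
[i=0,j=2] A[i]=26<=B[j]=30 take 26 → i++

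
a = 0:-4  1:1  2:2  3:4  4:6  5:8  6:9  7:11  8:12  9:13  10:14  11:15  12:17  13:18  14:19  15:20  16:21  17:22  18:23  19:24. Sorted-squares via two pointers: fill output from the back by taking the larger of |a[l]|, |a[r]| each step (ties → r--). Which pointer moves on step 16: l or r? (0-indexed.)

l=0 r=19: |-4|<=|24| out[19]=576, r--
l=0 r=18: |-4|<=|23| out[18]=529, r--
l=0 r=17: |-4|<=|22| out[17]=484, r--
l=0 r=16: |-4|<=|21| out[16]=441, r--
l=0 r=15: |-4|<=|20| out[15]=400, r--
l=0 r=14: |-4|<=|19| out[14]=361, r--
l=0 r=13: |-4|<=|18| out[13]=324, r--
l=0 r=12: |-4|<=|17| out[12]=289, r--
l=0 r=11: |-4|<=|15| out[11]=225, r--
l=0 r=10: |-4|<=|14| out[10]=196, r--
l=0 r=9: |-4|<=|13| out[9]=169, r--
l=0 r=8: |-4|<=|12| out[8]=144, r--
l=0 r=7: |-4|<=|11| out[7]=121, r--
l=0 r=6: |-4|<=|9| out[6]=81, r--
l=0 r=5: |-4|<=|8| out[5]=64, r--
l=0 r=4: |-4|<=|6| out[4]=36, r--

r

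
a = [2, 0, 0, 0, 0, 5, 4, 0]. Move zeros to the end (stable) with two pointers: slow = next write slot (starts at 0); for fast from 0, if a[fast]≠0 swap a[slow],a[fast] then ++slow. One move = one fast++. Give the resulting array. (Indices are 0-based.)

[2, 5, 4, 0, 0, 0, 0, 0]

slow=0 fast=0: a[fast]=2≠0 swap→a[0]=2, slow++,fast++
slow=1 fast=1: a[fast]=0, fast++
slow=1 fast=2: a[fast]=0, fast++
slow=1 fast=3: a[fast]=0, fast++
slow=1 fast=4: a[fast]=0, fast++
slow=1 fast=5: a[fast]=5≠0 swap→a[1]=5, slow++,fast++
slow=2 fast=6: a[fast]=4≠0 swap→a[2]=4, slow++,fast++
slow=3 fast=7: a[fast]=0, fast++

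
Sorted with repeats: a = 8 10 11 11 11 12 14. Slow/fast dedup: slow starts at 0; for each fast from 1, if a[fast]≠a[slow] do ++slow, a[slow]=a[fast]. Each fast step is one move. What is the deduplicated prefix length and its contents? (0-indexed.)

(s=0,f=1) a[fast]=10≠a[slow]=8 write a[1]=10 → slow++,fast++
(s=1,f=2) a[fast]=11≠a[slow]=10 write a[2]=11 → slow++,fast++
(s=2,f=3) a[fast]=11=a[slow] dup → fast++
(s=2,f=4) a[fast]=11=a[slow] dup → fast++
(s=2,f=5) a[fast]=12≠a[slow]=11 write a[3]=12 → slow++,fast++
(s=3,f=6) a[fast]=14≠a[slow]=12 write a[4]=14 → slow++,fast++

length 5; prefix = [8, 10, 11, 12, 14]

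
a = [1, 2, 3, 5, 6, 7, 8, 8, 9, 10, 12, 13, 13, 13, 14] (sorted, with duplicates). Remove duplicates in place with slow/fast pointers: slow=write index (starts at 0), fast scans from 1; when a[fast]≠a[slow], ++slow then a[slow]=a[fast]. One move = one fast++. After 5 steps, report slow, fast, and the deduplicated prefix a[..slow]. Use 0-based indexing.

slow=5, fast=6, prefix=[1, 2, 3, 5, 6, 7]

slow=0 fast=1: a[fast]=2≠a[slow]=1 write a[1]=2, slow++,fast++
slow=1 fast=2: a[fast]=3≠a[slow]=2 write a[2]=3, slow++,fast++
slow=2 fast=3: a[fast]=5≠a[slow]=3 write a[3]=5, slow++,fast++
slow=3 fast=4: a[fast]=6≠a[slow]=5 write a[4]=6, slow++,fast++
slow=4 fast=5: a[fast]=7≠a[slow]=6 write a[5]=7, slow++,fast++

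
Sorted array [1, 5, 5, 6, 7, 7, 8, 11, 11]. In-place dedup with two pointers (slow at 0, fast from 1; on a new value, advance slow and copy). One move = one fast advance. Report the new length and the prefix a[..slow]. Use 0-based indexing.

length 6; prefix = [1, 5, 6, 7, 8, 11]

slow=0 fast=1: a[fast]=5≠a[slow]=1 write a[1]=5, slow++,fast++
slow=1 fast=2: a[fast]=5=a[slow] dup, fast++
slow=1 fast=3: a[fast]=6≠a[slow]=5 write a[2]=6, slow++,fast++
slow=2 fast=4: a[fast]=7≠a[slow]=6 write a[3]=7, slow++,fast++
slow=3 fast=5: a[fast]=7=a[slow] dup, fast++
slow=3 fast=6: a[fast]=8≠a[slow]=7 write a[4]=8, slow++,fast++
slow=4 fast=7: a[fast]=11≠a[slow]=8 write a[5]=11, slow++,fast++
slow=5 fast=8: a[fast]=11=a[slow] dup, fast++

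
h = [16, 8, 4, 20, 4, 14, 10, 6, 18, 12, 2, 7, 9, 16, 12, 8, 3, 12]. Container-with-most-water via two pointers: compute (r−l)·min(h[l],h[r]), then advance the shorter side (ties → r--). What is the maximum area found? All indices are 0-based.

[0,17] min(16,12)*17=204 best=204 * → r--
[0,16] min(16,3)*16=48 best=204 → r--
[0,15] min(16,8)*15=120 best=204 → r--
[0,14] min(16,12)*14=168 best=204 → r--
[0,13] min(16,16)*13=208 best=208 * → r--
[0,12] min(16,9)*12=108 best=208 → r--
[0,11] min(16,7)*11=77 best=208 → r--
[0,10] min(16,2)*10=20 best=208 → r--
[0,9] min(16,12)*9=108 best=208 → r--
[0,8] min(16,18)*8=128 best=208 → l++
[1,8] min(8,18)*7=56 best=208 → l++
[2,8] min(4,18)*6=24 best=208 → l++
[3,8] min(20,18)*5=90 best=208 → r--
[3,7] min(20,6)*4=24 best=208 → r--
[3,6] min(20,10)*3=30 best=208 → r--
[3,5] min(20,14)*2=28 best=208 → r--
[3,4] min(20,4)*1=4 best=208 → r--

max area = 208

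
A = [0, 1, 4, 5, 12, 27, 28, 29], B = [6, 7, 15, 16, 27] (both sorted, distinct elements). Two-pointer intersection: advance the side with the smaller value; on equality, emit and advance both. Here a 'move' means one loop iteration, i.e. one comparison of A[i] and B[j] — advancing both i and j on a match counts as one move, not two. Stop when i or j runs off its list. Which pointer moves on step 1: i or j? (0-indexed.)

i

i=0 j=0: 0<6, i++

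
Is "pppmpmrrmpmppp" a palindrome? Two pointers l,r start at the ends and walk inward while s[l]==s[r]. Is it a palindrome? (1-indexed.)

[1,14] 'p'=='p' → l++,r--
[2,13] 'p'=='p' → l++,r--
[3,12] 'p'=='p' → l++,r--
[4,11] 'm'=='m' → l++,r--
[5,10] 'p'=='p' → l++,r--
[6,9] 'm'=='m' → l++,r--
[7,8] 'r'=='r' → l++,r--

palindrome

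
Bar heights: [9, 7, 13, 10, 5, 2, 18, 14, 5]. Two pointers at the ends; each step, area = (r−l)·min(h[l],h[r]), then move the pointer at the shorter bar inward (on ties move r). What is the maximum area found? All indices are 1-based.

max area = 65

l=1 r=9: min(9,5)*8=40 best=40 *, r--
l=1 r=8: min(9,14)*7=63 best=63 *, l++
l=2 r=8: min(7,14)*6=42 best=63, l++
l=3 r=8: min(13,14)*5=65 best=65 *, l++
l=4 r=8: min(10,14)*4=40 best=65, l++
l=5 r=8: min(5,14)*3=15 best=65, l++
l=6 r=8: min(2,14)*2=4 best=65, l++
l=7 r=8: min(18,14)*1=14 best=65, r--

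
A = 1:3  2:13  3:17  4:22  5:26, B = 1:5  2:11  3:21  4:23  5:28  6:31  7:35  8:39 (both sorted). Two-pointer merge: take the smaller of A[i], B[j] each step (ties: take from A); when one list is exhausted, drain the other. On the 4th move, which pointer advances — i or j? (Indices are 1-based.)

i=1 j=1: A[i]=3<=B[j]=5 take 3, i++
i=2 j=1: A[i]=13>B[j]=5 take 5, j++
i=2 j=2: A[i]=13>B[j]=11 take 11, j++
i=2 j=3: A[i]=13<=B[j]=21 take 13, i++

i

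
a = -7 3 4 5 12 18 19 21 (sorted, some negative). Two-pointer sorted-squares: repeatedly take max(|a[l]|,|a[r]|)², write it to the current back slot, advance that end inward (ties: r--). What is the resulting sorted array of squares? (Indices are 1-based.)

[9, 16, 25, 49, 144, 324, 361, 441]

[1,8] |-7|<=|21| out[8]=441 → r--
[1,7] |-7|<=|19| out[7]=361 → r--
[1,6] |-7|<=|18| out[6]=324 → r--
[1,5] |-7|<=|12| out[5]=144 → r--
[1,4] |-7|>|5| out[4]=49 → l++
[2,4] |3|<=|5| out[3]=25 → r--
[2,3] |3|<=|4| out[2]=16 → r--
[2,2] |3|<=|3| out[1]=9 → r--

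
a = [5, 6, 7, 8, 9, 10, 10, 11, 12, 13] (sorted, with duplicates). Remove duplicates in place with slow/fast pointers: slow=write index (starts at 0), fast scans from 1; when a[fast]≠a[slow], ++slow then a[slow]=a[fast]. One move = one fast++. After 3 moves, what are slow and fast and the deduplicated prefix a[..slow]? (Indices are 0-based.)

slow=3, fast=4, prefix=[5, 6, 7, 8]

(s=0,f=1) a[fast]=6≠a[slow]=5 write a[1]=6 → slow++,fast++
(s=1,f=2) a[fast]=7≠a[slow]=6 write a[2]=7 → slow++,fast++
(s=2,f=3) a[fast]=8≠a[slow]=7 write a[3]=8 → slow++,fast++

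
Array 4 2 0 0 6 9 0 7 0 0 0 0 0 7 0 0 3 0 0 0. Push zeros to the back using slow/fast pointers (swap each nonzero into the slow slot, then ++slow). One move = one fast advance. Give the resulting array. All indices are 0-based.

[4, 2, 6, 9, 7, 7, 3, 0, 0, 0, 0, 0, 0, 0, 0, 0, 0, 0, 0, 0]

slow=0 fast=0: a[fast]=4≠0 swap→a[0]=4, slow++,fast++
slow=1 fast=1: a[fast]=2≠0 swap→a[1]=2, slow++,fast++
slow=2 fast=2: a[fast]=0, fast++
slow=2 fast=3: a[fast]=0, fast++
slow=2 fast=4: a[fast]=6≠0 swap→a[2]=6, slow++,fast++
slow=3 fast=5: a[fast]=9≠0 swap→a[3]=9, slow++,fast++
slow=4 fast=6: a[fast]=0, fast++
slow=4 fast=7: a[fast]=7≠0 swap→a[4]=7, slow++,fast++
slow=5 fast=8: a[fast]=0, fast++
slow=5 fast=9: a[fast]=0, fast++
slow=5 fast=10: a[fast]=0, fast++
slow=5 fast=11: a[fast]=0, fast++
slow=5 fast=12: a[fast]=0, fast++
slow=5 fast=13: a[fast]=7≠0 swap→a[5]=7, slow++,fast++
slow=6 fast=14: a[fast]=0, fast++
slow=6 fast=15: a[fast]=0, fast++
slow=6 fast=16: a[fast]=3≠0 swap→a[6]=3, slow++,fast++
slow=7 fast=17: a[fast]=0, fast++
slow=7 fast=18: a[fast]=0, fast++
slow=7 fast=19: a[fast]=0, fast++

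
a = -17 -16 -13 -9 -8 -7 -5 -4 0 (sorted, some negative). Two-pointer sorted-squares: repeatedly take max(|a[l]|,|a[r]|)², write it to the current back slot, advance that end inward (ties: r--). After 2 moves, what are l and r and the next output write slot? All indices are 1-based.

[1,9] |-17|>|0| out[9]=289 → l++
[2,9] |-16|>|0| out[8]=256 → l++

l=3, r=9, next write slot=7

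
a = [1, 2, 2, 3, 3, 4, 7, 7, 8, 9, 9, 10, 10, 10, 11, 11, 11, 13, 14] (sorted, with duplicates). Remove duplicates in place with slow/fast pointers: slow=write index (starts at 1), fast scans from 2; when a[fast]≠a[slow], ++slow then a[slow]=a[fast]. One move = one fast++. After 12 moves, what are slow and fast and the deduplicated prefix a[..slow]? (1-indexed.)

slow=1 fast=2: a[fast]=2≠a[slow]=1 write a[2]=2, slow++,fast++
slow=2 fast=3: a[fast]=2=a[slow] dup, fast++
slow=2 fast=4: a[fast]=3≠a[slow]=2 write a[3]=3, slow++,fast++
slow=3 fast=5: a[fast]=3=a[slow] dup, fast++
slow=3 fast=6: a[fast]=4≠a[slow]=3 write a[4]=4, slow++,fast++
slow=4 fast=7: a[fast]=7≠a[slow]=4 write a[5]=7, slow++,fast++
slow=5 fast=8: a[fast]=7=a[slow] dup, fast++
slow=5 fast=9: a[fast]=8≠a[slow]=7 write a[6]=8, slow++,fast++
slow=6 fast=10: a[fast]=9≠a[slow]=8 write a[7]=9, slow++,fast++
slow=7 fast=11: a[fast]=9=a[slow] dup, fast++
slow=7 fast=12: a[fast]=10≠a[slow]=9 write a[8]=10, slow++,fast++
slow=8 fast=13: a[fast]=10=a[slow] dup, fast++

slow=8, fast=14, prefix=[1, 2, 3, 4, 7, 8, 9, 10]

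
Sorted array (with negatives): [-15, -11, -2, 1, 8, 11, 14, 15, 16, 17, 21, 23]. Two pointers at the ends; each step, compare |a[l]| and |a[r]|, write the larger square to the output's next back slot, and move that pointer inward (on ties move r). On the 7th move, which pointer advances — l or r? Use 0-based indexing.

r

[0,11] |-15|<=|23| out[11]=529 → r--
[0,10] |-15|<=|21| out[10]=441 → r--
[0,9] |-15|<=|17| out[9]=289 → r--
[0,8] |-15|<=|16| out[8]=256 → r--
[0,7] |-15|<=|15| out[7]=225 → r--
[0,6] |-15|>|14| out[6]=225 → l++
[1,6] |-11|<=|14| out[5]=196 → r--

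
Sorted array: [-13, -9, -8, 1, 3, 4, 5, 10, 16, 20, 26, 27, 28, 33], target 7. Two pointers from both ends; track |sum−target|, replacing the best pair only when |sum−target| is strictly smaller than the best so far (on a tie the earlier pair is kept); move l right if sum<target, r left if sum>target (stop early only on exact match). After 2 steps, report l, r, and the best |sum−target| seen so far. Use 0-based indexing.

[0,13] -13+33=20 d=13 * → r--
[0,12] -13+28=15 d=8 * → r--

l=0, r=11, best |Δ|=8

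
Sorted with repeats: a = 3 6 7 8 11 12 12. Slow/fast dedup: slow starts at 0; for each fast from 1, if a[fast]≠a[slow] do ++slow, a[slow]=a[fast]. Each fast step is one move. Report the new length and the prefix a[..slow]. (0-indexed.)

length 6; prefix = [3, 6, 7, 8, 11, 12]

slow=0 fast=1: a[fast]=6≠a[slow]=3 write a[1]=6, slow++,fast++
slow=1 fast=2: a[fast]=7≠a[slow]=6 write a[2]=7, slow++,fast++
slow=2 fast=3: a[fast]=8≠a[slow]=7 write a[3]=8, slow++,fast++
slow=3 fast=4: a[fast]=11≠a[slow]=8 write a[4]=11, slow++,fast++
slow=4 fast=5: a[fast]=12≠a[slow]=11 write a[5]=12, slow++,fast++
slow=5 fast=6: a[fast]=12=a[slow] dup, fast++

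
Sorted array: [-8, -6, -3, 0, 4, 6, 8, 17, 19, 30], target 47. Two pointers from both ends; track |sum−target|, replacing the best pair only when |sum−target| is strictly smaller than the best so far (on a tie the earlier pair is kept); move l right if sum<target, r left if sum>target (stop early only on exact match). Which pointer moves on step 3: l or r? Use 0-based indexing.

l

[0,9] -8+30=22 d=25 * → l++
[1,9] -6+30=24 d=23 * → l++
[2,9] -3+30=27 d=20 * → l++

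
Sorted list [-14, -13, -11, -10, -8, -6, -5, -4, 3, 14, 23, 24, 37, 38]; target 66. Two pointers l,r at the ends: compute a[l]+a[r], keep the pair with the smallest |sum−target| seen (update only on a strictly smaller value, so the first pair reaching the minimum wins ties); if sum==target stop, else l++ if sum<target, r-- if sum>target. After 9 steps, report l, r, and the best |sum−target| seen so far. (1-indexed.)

l=10, r=14, best |Δ|=25

l=1 r=14: -14+38=24 d=42 *, l++
l=2 r=14: -13+38=25 d=41 *, l++
l=3 r=14: -11+38=27 d=39 *, l++
l=4 r=14: -10+38=28 d=38 *, l++
l=5 r=14: -8+38=30 d=36 *, l++
l=6 r=14: -6+38=32 d=34 *, l++
l=7 r=14: -5+38=33 d=33 *, l++
l=8 r=14: -4+38=34 d=32 *, l++
l=9 r=14: 3+38=41 d=25 *, l++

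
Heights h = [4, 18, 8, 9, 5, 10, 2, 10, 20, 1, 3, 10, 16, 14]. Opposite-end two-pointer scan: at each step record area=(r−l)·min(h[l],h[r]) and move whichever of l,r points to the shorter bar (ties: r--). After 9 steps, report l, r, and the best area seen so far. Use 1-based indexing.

l=1 r=14: min(4,14)*13=52 best=52 *, l++
l=2 r=14: min(18,14)*12=168 best=168 *, r--
l=2 r=13: min(18,16)*11=176 best=176 *, r--
l=2 r=12: min(18,10)*10=100 best=176, r--
l=2 r=11: min(18,3)*9=27 best=176, r--
l=2 r=10: min(18,1)*8=8 best=176, r--
l=2 r=9: min(18,20)*7=126 best=176, l++
l=3 r=9: min(8,20)*6=48 best=176, l++
l=4 r=9: min(9,20)*5=45 best=176, l++

l=5, r=9, best area=176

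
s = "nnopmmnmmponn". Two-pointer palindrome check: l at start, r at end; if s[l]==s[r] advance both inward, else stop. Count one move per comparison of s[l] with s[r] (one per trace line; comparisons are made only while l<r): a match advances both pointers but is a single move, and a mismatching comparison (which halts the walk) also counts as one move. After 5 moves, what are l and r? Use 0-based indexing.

[0,12] 'n'=='n' → l++,r--
[1,11] 'n'=='n' → l++,r--
[2,10] 'o'=='o' → l++,r--
[3,9] 'p'=='p' → l++,r--
[4,8] 'm'=='m' → l++,r--

l=5, r=7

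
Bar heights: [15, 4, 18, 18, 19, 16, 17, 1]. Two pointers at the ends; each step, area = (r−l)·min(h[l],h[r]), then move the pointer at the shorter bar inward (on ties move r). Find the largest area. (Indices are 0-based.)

max area = 90

[0,7] min(15,1)*7=7 best=7 * → r--
[0,6] min(15,17)*6=90 best=90 * → l++
[1,6] min(4,17)*5=20 best=90 → l++
[2,6] min(18,17)*4=68 best=90 → r--
[2,5] min(18,16)*3=48 best=90 → r--
[2,4] min(18,19)*2=36 best=90 → l++
[3,4] min(18,19)*1=18 best=90 → l++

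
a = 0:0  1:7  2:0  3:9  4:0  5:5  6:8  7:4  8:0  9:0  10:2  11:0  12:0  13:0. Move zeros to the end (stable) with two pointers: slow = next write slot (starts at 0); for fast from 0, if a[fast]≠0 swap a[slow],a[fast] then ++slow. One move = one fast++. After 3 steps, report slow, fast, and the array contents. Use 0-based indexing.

slow=1, fast=3, a=[7, 0, 0, 9, 0, 5, 8, 4, 0, 0, 2, 0, 0, 0]

slow=0 fast=0: a[fast]=0, fast++
slow=0 fast=1: a[fast]=7≠0 swap→a[0]=7, slow++,fast++
slow=1 fast=2: a[fast]=0, fast++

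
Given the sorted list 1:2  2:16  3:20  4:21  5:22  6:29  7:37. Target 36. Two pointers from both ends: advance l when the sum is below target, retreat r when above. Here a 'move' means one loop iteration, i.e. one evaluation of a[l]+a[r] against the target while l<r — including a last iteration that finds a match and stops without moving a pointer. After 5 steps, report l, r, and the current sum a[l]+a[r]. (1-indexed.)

l=2, r=3, sum=36

l=1 r=7: 2+37=39 >36, r--
l=1 r=6: 2+29=31 <36, l++
l=2 r=6: 16+29=45 >36, r--
l=2 r=5: 16+22=38 >36, r--
l=2 r=4: 16+21=37 >36, r--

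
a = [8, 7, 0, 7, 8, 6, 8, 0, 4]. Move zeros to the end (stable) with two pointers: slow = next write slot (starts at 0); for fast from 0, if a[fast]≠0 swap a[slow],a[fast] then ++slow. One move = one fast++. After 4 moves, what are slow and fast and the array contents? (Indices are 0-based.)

slow=3, fast=4, a=[8, 7, 7, 0, 8, 6, 8, 0, 4]

(s=0,f=0) a[fast]=8≠0 swap→a[0]=8 → slow++,fast++
(s=1,f=1) a[fast]=7≠0 swap→a[1]=7 → slow++,fast++
(s=2,f=2) a[fast]=0 → fast++
(s=2,f=3) a[fast]=7≠0 swap→a[2]=7 → slow++,fast++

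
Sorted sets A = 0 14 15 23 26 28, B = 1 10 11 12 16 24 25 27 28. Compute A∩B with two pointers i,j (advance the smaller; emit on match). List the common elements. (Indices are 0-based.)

i=0 j=0: 0<1, i++
i=1 j=0: 14>1, j++
i=1 j=1: 14>10, j++
i=1 j=2: 14>11, j++
i=1 j=3: 14>12, j++
i=1 j=4: 14<16, i++
i=2 j=4: 15<16, i++
i=3 j=4: 23>16, j++
i=3 j=5: 23<24, i++
i=4 j=5: 26>24, j++
i=4 j=6: 26>25, j++
i=4 j=7: 26<27, i++
i=5 j=7: 28>27, j++
i=5 j=8: 28==28 emit, i++,j++

intersection = [28]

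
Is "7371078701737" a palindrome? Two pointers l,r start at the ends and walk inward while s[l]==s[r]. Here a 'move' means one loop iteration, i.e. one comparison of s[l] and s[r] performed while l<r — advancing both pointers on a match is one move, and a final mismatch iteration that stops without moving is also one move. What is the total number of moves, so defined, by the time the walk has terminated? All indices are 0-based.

6 moves

l=0 r=12: '7'=='7', l++,r--
l=1 r=11: '3'=='3', l++,r--
l=2 r=10: '7'=='7', l++,r--
l=3 r=9: '1'=='1', l++,r--
l=4 r=8: '0'=='0', l++,r--
l=5 r=7: '7'=='7', l++,r--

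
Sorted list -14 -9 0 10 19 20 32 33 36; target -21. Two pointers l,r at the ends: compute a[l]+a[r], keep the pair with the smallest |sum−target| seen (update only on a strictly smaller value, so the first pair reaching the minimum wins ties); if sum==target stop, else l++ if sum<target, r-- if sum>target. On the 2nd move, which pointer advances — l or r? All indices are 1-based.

[1,9] -14+36=22 d=43 * → r--
[1,8] -14+33=19 d=40 * → r--

r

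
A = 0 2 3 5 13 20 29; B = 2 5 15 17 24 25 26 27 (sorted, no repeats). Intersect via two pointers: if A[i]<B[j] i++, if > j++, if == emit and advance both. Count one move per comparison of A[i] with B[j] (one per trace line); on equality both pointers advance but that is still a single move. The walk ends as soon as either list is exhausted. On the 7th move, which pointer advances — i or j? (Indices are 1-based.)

[i=1,j=1] 0<2 → i++
[i=2,j=1] 2==2 emit → i++,j++
[i=3,j=2] 3<5 → i++
[i=4,j=2] 5==5 emit → i++,j++
[i=5,j=3] 13<15 → i++
[i=6,j=3] 20>15 → j++
[i=6,j=4] 20>17 → j++

j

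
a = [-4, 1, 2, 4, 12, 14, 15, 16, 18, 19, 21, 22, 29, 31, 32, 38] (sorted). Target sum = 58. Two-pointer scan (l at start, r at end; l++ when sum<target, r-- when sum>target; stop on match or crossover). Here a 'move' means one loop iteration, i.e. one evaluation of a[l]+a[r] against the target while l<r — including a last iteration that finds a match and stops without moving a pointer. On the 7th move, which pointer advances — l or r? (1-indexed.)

l=1 r=16: -4+38=34 <58, l++
l=2 r=16: 1+38=39 <58, l++
l=3 r=16: 2+38=40 <58, l++
l=4 r=16: 4+38=42 <58, l++
l=5 r=16: 12+38=50 <58, l++
l=6 r=16: 14+38=52 <58, l++
l=7 r=16: 15+38=53 <58, l++

l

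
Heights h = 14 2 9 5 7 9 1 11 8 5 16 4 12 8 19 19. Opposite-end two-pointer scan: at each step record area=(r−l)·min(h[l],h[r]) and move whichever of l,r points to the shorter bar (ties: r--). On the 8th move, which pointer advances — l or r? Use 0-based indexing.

l

[0,15] min(14,19)*15=210 best=210 * → l++
[1,15] min(2,19)*14=28 best=210 → l++
[2,15] min(9,19)*13=117 best=210 → l++
[3,15] min(5,19)*12=60 best=210 → l++
[4,15] min(7,19)*11=77 best=210 → l++
[5,15] min(9,19)*10=90 best=210 → l++
[6,15] min(1,19)*9=9 best=210 → l++
[7,15] min(11,19)*8=88 best=210 → l++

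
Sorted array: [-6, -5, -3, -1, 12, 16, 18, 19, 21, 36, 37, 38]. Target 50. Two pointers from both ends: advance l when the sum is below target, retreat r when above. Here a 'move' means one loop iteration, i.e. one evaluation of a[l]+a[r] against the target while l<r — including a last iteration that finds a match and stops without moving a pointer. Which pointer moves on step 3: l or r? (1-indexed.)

l

[1,12] -6+38=32 <50 → l++
[2,12] -5+38=33 <50 → l++
[3,12] -3+38=35 <50 → l++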